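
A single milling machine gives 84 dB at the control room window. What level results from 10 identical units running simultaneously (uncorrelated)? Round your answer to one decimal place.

94.0 dB

With 10 equal, uncorrelated contributions the intensity is 10× that of one unit, giving a rise of 10·log₁₀ 10.
L_total = 84 + 10·log₁₀(10) = 84 + 10.000 = 94.00 dB.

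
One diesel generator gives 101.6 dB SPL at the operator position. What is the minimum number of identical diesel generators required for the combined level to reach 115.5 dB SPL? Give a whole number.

N identical sources give L₁ + 10·log₁₀ N, so require 10·log₁₀ N ≥ 115.5 − 101.6 = 13.9 dB.
N ≥ 10^(13.9/10) = 24.547, so N = 25.

25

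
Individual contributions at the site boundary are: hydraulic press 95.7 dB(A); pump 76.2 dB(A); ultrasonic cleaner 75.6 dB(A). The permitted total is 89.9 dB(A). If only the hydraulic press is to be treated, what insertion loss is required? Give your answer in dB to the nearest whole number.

6 dB

Fixed contribution from the other sources: Σ 10^(L/10) = 10^(76.2/10) + 10^(75.6/10) = 7.799e+07 (78.92 dB(A)).
The limit corresponds to 10^(89.9/10) = 9.772e+08; subtracting the fixed part leaves 8.992e+08 for the hydraulic press, i.e. 89.54 dB(A).
Required insertion loss = 95.7 − 89.54 = 6.16 dB.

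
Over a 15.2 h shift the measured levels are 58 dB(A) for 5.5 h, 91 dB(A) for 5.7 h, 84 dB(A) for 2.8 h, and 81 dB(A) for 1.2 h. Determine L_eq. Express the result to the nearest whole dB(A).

87 dB(A)

L_eq = 10·log₁₀[(1/T)·Σ tᵢ·10^(Lᵢ/10)] with T = 15.2 h.
Σ tᵢ·10^(Lᵢ/10) = 5.5·10^(58/10) + 5.7·10^(91/10) + 2.8·10^(84/10) + 1.2·10^(81/10) = 8.034e+09.
L_eq = 10·log₁₀(8.034e+09/15.2) = 87.23 dB(A).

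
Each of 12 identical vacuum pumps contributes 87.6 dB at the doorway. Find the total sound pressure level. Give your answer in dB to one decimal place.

L_total = L₁ + 10·log₁₀ N for N identical incoherent sources.
L_total = 87.6 + 10·log₁₀(12) = 87.6 + 10.792 = 98.39 dB.

98.4 dB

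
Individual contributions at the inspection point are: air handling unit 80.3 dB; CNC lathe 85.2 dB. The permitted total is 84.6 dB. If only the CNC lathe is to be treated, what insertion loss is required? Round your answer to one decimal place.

The untreated sources together contribute 10^(80.3/10) = 1.072e+08, i.e. 80.30 dB.
To meet 84.6 dB overall, the treated CNC lathe may contribute at most 10^(84.6/10) − 1.072e+08 = 1.813e+08, i.e. 82.58 dB.
So the CNC lathe must be reduced from 85.2 to 82.58 dB: IL = 2.62 dB.

2.6 dB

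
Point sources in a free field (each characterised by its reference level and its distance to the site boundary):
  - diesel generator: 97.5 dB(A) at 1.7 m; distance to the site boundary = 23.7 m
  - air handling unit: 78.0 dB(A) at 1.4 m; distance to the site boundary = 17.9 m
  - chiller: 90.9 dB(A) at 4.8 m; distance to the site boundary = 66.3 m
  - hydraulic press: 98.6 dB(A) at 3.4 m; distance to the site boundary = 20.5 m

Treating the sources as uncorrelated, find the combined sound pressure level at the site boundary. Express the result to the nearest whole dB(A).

First find each source's level at the receiver (point-source: −20·log₁₀(r/r_ref)), then combine on an intensity basis.
diesel generator: 97.5 − 20·log₁₀(23.7/1.7) = 97.5 − 22.89 = 74.61 dB(A).
air handling unit: 78.0 − 20·log₁₀(17.9/1.4) = 78.0 − 22.13 = 55.87 dB(A).
chiller: 90.9 − 20·log₁₀(66.3/4.8) = 90.9 − 22.81 = 68.09 dB(A).
hydraulic press: 98.6 − 20·log₁₀(20.5/3.4) = 98.6 − 15.61 = 82.99 dB(A).
Σ 10^(L/10) = 2.350e+08 → L_total = 10·log₁₀(2.350e+08) = 83.71 dB(A).

84 dB(A)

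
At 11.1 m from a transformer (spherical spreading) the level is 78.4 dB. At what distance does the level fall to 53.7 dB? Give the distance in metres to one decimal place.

For a point source L₁ − L₂ = 20·log₁₀(r₂/r₁), so r₂ = r₁·10^((L₁−L₂)/20).
r₂ = 11.1·10^((78.4−53.7)/20) = 11.1·10^(24.7/20) = 190.69 m.

190.7 m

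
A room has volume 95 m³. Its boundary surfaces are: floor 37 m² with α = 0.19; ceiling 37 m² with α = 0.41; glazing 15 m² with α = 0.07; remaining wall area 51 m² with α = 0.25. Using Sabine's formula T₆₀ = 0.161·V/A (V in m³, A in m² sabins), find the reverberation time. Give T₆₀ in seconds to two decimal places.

Summing Sᵢαᵢ: 37·0.19 + 37·0.41 + 15·0.07 + 51·0.25 = 36.00 m².
T₆₀ = 0.161·V/A = 0.161·95/36.00 = 0.425 s.

0.42 s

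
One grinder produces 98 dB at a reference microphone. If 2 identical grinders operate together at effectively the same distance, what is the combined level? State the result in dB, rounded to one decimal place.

With 2 equal, uncorrelated contributions the intensity is 2× that of one unit, giving a rise of 10·log₁₀ 2.
L_total = 98 + 10·log₁₀(2) = 98 + 3.010 = 101.01 dB.

101.0 dB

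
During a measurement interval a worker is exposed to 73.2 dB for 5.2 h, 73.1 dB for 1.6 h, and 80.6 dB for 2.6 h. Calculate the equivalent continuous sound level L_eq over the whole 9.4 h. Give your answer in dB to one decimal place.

76.7 dB

L_eq = 10·log₁₀[(1/T)·Σ tᵢ·10^(Lᵢ/10)] with T = 9.4 h.
Σ tᵢ·10^(Lᵢ/10) = 5.2·10^(73.2/10) + 1.6·10^(73.1/10) + 2.6·10^(80.6/10) = 4.398e+08.
L_eq = 10·log₁₀(4.398e+08/9.4) = 76.70 dB.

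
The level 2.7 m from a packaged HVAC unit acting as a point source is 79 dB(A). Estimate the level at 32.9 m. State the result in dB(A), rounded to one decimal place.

57.3 dB(A)

Point-source attenuation: ΔL = 20·log₁₀(r₂/r₁) = 20·log₁₀(32.9/2.7) = 21.717 dB.
L₂ = 79 − 20·log₁₀(32.9/2.7) = 79 − 21.717 = 57.28 dB(A).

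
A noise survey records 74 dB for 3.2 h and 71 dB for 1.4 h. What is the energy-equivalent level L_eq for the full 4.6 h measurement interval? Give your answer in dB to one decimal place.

73.3 dB

L_eq = 10·log₁₀[(1/T)·Σ tᵢ·10^(Lᵢ/10)] with T = 4.6 h.
Σ tᵢ·10^(Lᵢ/10) = 3.2·10^(74/10) + 1.4·10^(71/10) = 9.801e+07.
L_eq = 10·log₁₀(9.801e+07/4.6) = 73.28 dB.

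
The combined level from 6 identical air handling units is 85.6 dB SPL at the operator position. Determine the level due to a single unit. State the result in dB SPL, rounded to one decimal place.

6 equal contributions raise the level by 10·log₁₀ 6 = 7.782 dB, so each unit alone gives 85.6 − 7.782.

77.8 dB SPL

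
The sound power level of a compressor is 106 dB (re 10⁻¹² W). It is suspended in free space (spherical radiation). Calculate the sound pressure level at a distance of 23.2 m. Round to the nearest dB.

Free-field spherical radiation: L_p = L_w − 10·log₁₀(4π·r²), r = 23.2 m.
4π·r² = 6764 m², 10·log₁₀ of that is 38.302 dB.
L_p = 106 − 38.302 = 67.70 dB.

68 dB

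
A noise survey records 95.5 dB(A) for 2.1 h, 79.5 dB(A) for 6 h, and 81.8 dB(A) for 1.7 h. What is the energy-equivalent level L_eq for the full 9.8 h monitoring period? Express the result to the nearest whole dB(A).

89 dB(A)

L_eq = 10·log₁₀[(1/T)·Σ tᵢ·10^(Lᵢ/10)] with T = 9.8 h.
Σ tᵢ·10^(Lᵢ/10) = 2.1·10^(95.5/10) + 6·10^(79.5/10) + 1.7·10^(81.8/10) = 8.243e+09.
L_eq = 10·log₁₀(8.243e+09/9.8) = 89.25 dB(A).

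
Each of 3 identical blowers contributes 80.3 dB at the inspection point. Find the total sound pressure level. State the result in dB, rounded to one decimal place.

L_total = L₁ + 10·log₁₀ N for N identical incoherent sources.
L_total = 80.3 + 10·log₁₀(3) = 80.3 + 4.771 = 85.07 dB.

85.1 dB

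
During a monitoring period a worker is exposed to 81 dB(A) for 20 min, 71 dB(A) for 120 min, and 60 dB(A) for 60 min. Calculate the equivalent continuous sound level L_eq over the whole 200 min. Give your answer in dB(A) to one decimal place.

L_eq = 10·log₁₀[(1/T)·Σ tᵢ·10^(Lᵢ/10)] with T = 200 min.
Σ tᵢ·10^(Lᵢ/10) = 20·10^(81/10) + 120·10^(71/10) + 60·10^(60/10) = 4.089e+09.
L_eq = 10·log₁₀(4.089e+09/200) = 73.11 dB(A).

73.1 dB(A)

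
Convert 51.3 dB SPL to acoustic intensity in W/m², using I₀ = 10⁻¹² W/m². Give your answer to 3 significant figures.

1.35e-07 W/m²

I = I₀·10^(L/10) = 10⁻¹² × 10^(51.3/10) = 10^(-6.870).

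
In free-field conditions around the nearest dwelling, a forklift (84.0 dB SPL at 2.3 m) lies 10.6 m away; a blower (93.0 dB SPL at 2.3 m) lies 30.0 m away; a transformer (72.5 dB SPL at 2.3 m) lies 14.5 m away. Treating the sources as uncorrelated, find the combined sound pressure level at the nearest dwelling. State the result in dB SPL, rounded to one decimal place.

73.8 dB SPL

Propagate each source to the receiver with L = L_ref − 20·log₁₀(r/r_ref), then add intensities.
forklift: 84.0 − 20·log₁₀(10.6/2.3) = 84.0 − 13.27 = 70.73 dB SPL.
blower: 93.0 − 20·log₁₀(30.0/2.3) = 93.0 − 22.31 = 70.69 dB SPL.
transformer: 72.5 − 20·log₁₀(14.5/2.3) = 72.5 − 15.99 = 56.51 dB SPL.
Σ 10^(L/10) = 2.400e+07 → L_total = 10·log₁₀(2.400e+07) = 73.80 dB SPL.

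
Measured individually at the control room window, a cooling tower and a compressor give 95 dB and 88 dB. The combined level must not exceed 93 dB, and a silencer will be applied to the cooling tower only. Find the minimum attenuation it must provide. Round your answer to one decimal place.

3.7 dB

Fixed contribution from the other source: Σ 10^(L/10) = 10^(88/10) = 6.310e+08 (88.00 dB).
To meet 93 dB overall, the treated cooling tower may contribute at most 10^(93/10) − 6.310e+08 = 1.364e+09, i.e. 91.35 dB.
So the cooling tower must be reduced from 95 to 91.35 dB: IL = 3.65 dB.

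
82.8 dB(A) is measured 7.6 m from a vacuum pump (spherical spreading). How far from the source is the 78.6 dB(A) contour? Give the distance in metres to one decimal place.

For a point source L₁ − L₂ = 20·log₁₀(r₂/r₁), so r₂ = r₁·10^((L₁−L₂)/20).
r₂ = 7.6·10^((82.8−78.6)/20) = 7.6·10^(4.2/20) = 12.33 m.

12.3 m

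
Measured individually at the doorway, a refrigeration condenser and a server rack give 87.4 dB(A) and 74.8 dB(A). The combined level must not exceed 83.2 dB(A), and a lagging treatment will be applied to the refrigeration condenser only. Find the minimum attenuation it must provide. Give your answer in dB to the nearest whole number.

Fixed contribution from the other source: Σ 10^(L/10) = 10^(74.8/10) = 3.020e+07 (74.80 dB(A)).
To meet 83.2 dB(A) overall, the treated refrigeration condenser may contribute at most 10^(83.2/10) − 3.020e+07 = 1.787e+08, i.e. 82.52 dB(A).
Required insertion loss = 87.4 − 82.52 = 4.88 dB.

5 dB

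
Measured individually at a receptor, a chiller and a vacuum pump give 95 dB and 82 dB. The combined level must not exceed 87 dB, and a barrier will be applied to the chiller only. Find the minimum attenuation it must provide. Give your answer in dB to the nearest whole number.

10 dB

The untreated sources together contribute 10^(82/10) = 1.585e+08, i.e. 82.00 dB.
The limit corresponds to 10^(87/10) = 5.012e+08; subtracting the fixed part leaves 3.427e+08 for the chiller, i.e. 85.35 dB.
Required insertion loss = 95 − 85.35 = 9.65 dB.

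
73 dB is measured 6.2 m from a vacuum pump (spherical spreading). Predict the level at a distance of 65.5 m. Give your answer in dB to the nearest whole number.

Point-source attenuation: ΔL = 20·log₁₀(r₂/r₁) = 20·log₁₀(65.5/6.2) = 20.477 dB.
L₂ = 73 − 20·log₁₀(65.5/6.2) = 73 − 20.477 = 52.52 dB.

53 dB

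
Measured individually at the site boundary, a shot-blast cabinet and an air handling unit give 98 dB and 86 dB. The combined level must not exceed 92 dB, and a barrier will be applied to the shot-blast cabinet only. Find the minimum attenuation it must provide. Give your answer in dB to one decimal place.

The untreated sources together contribute 10^(86/10) = 3.981e+08, i.e. 86.00 dB.
The limit corresponds to 10^(92/10) = 1.585e+09; subtracting the fixed part leaves 1.187e+09 for the shot-blast cabinet, i.e. 90.74 dB.
So the shot-blast cabinet must be reduced from 98 to 90.74 dB: IL = 7.26 dB.

7.3 dB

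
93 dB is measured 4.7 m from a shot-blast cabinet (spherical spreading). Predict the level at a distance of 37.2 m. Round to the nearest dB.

For a point source, L₂ = L₁ − 20·log₁₀(r₂/r₁).
L₂ = 93 − 20·log₁₀(37.2/4.7) = 93 − 17.969 = 75.03 dB.

75 dB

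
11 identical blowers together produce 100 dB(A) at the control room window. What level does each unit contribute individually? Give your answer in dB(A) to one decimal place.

89.6 dB(A)

For N identical incoherent sources L_total = L₁ + 10·log₁₀ N, so L₁ = 100 − 10·log₁₀(11) = 100 − 10.414.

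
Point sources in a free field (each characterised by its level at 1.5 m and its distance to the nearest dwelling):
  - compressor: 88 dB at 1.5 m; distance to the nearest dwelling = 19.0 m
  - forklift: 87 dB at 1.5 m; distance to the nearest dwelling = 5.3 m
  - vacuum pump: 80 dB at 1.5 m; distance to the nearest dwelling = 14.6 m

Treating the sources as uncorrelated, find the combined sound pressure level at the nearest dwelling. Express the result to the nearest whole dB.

Apply inverse-square spreading to bring every level to the receiver, then sum 10^(L/10).
compressor: 88 − 20·log₁₀(19.0/1.5) = 88 − 22.05 = 65.95 dB.
forklift: 87 − 20·log₁₀(5.3/1.5) = 87 − 10.96 = 76.04 dB.
vacuum pump: 80 − 20·log₁₀(14.6/1.5) = 80 − 19.77 = 60.23 dB.
Σ 10^(L/10) = 4.513e+07 → L_total = 10·log₁₀(4.513e+07) = 76.54 dB.

77 dB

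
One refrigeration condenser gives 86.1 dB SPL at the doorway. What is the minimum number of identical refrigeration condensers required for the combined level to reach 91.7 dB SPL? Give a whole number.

4

The shortfall is 91.7 − 86.1 = 5.6 dB, and N units add 10·log₁₀ N, so need 10·log₁₀ N ≥ 5.6.
N ≥ 10^(5.6/10) = 3.631, so N = 4.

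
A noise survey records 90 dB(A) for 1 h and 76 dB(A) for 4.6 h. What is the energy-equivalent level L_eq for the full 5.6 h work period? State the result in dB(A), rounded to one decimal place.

83.2 dB(A)

Weight each interval's intensity by its duration and average over T = 5.6 h:
Σ tᵢ·10^(Lᵢ/10) = 1·10^(90/10) + 4.6·10^(76/10) = 1.183e+09.
L_eq = 10·log₁₀(1.183e+09/5.6) = 83.25 dB(A).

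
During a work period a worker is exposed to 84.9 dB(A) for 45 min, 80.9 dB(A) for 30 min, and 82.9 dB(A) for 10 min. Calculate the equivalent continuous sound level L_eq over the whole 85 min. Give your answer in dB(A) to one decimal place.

83.6 dB(A)

Weight each interval's intensity by its duration and average over T = 85 min:
Σ tᵢ·10^(Lᵢ/10) = 45·10^(84.9/10) + 30·10^(80.9/10) + 10·10^(82.9/10) = 1.955e+10.
L_eq = 10·log₁₀(1.955e+10/85) = 83.62 dB(A).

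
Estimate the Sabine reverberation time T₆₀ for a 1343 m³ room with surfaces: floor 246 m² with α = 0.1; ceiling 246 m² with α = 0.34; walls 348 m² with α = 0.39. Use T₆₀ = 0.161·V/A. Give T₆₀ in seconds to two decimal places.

0.89 s

A = Σ Sᵢαᵢ = 246·0.1 + 246·0.34 + 348·0.39 = 243.96 m².
T₆₀ = 0.161 × 1343 / 243.96 = 0.886 s.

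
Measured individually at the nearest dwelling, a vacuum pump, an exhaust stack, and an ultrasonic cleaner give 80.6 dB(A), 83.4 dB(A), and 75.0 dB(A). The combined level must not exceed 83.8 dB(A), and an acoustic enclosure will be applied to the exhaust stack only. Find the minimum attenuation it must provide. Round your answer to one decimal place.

3.7 dB

Everything except the exhaust stack sums to 10^(80.6/10) + 10^(75.0/10) = 1.464e+08 in linear terms, 81.66 dB(A).
To meet 83.8 dB(A) overall, the treated exhaust stack may contribute at most 10^(83.8/10) − 1.464e+08 = 9.345e+07, i.e. 79.71 dB(A).
Required insertion loss = 83.4 − 79.71 = 3.69 dB.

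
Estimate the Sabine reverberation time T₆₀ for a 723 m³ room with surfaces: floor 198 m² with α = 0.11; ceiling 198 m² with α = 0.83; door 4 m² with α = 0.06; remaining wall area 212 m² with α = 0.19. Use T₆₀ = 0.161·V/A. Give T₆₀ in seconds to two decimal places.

0.51 s

Total absorption A = 198·0.11 + 198·0.83 + 4·0.06 + 212·0.19 = 226.64 m² sabins.
T₆₀ = 0.161 × 723 / 226.64 = 0.514 s.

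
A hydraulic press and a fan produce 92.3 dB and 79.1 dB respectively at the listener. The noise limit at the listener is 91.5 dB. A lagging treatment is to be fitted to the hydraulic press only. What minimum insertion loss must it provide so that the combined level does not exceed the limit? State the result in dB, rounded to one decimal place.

Fixed contribution from the other source: Σ 10^(L/10) = 10^(79.1/10) = 8.128e+07 (79.10 dB).
The limit corresponds to 10^(91.5/10) = 1.413e+09; subtracting the fixed part leaves 1.331e+09 for the hydraulic press, i.e. 91.24 dB.
So the hydraulic press must be reduced from 92.3 to 91.24 dB: IL = 1.06 dB.

1.1 dB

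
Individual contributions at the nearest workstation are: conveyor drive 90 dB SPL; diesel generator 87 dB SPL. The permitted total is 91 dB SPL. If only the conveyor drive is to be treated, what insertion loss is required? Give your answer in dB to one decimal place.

1.2 dB

The untreated sources together contribute 10^(87/10) = 5.012e+08, i.e. 87.00 dB SPL.
To meet 91 dB SPL overall, the treated conveyor drive may contribute at most 10^(91/10) − 5.012e+08 = 7.577e+08, i.e. 88.80 dB SPL.
So the conveyor drive must be reduced from 90 to 88.80 dB SPL: IL = 1.20 dB.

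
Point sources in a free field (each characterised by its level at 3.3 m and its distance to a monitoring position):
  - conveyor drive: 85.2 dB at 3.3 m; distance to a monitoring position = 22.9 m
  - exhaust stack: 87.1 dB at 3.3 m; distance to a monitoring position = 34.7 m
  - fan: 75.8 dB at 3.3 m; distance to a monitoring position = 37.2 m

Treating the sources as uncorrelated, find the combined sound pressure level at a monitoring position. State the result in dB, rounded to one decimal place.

70.7 dB

Propagate each source to the receiver with L = L_ref − 20·log₁₀(r/r_ref), then add intensities.
conveyor drive: 85.2 − 20·log₁₀(22.9/3.3) = 85.2 − 16.83 = 68.37 dB.
exhaust stack: 87.1 − 20·log₁₀(34.7/3.3) = 87.1 − 20.44 = 66.66 dB.
fan: 75.8 − 20·log₁₀(37.2/3.3) = 75.8 − 21.04 = 54.76 dB.
Σ 10^(L/10) = 1.181e+07 → L_total = 10·log₁₀(1.181e+07) = 70.72 dB.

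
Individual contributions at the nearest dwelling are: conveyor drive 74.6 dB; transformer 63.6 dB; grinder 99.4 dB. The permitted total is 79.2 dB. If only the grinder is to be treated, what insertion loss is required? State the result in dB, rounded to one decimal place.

Fixed contribution from the other sources: Σ 10^(L/10) = 10^(74.6/10) + 10^(63.6/10) = 3.113e+07 (74.93 dB).
To meet 79.2 dB overall, the treated grinder may contribute at most 10^(79.2/10) − 3.113e+07 = 5.205e+07, i.e. 77.16 dB.
So the grinder must be reduced from 99.4 to 77.16 dB: IL = 22.24 dB.

22.2 dB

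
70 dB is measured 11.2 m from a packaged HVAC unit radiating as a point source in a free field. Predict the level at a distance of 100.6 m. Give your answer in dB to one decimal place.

50.9 dB

Spherical spreading from a point source gives a 20·log₁₀(r₂/r₁) drop.
L₂ = 70 − 20·log₁₀(100.6/11.2) = 70 − 19.068 = 50.93 dB.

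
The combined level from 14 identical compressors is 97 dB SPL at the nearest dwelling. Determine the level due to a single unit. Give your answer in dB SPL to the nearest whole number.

14 equal contributions raise the level by 10·log₁₀ 14 = 11.461 dB, so each unit alone gives 97 − 11.461.

86 dB SPL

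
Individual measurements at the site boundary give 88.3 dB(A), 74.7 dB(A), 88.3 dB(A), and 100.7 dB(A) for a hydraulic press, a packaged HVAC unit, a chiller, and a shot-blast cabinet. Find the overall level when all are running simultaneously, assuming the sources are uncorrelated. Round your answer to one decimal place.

101.2 dB(A)

For uncorrelated sources the intensities add, so convert each level to linear form, sum, and take 10·log₁₀ of the total.
Σ 10^(L/10) = 10^(88.3/10) + 10^(74.7/10) + 10^(88.3/10) + 10^(100.7/10) = 1.313e+10.
L_total = 10·log₁₀(1.313e+10) = 101.18 dB(A).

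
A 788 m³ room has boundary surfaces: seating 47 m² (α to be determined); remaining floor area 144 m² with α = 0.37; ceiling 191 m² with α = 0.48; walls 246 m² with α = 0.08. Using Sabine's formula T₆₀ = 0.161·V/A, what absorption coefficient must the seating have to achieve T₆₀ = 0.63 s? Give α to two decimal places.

From T₆₀ = 0.161·V/A, the target T₆₀ = 0.63 s needs A = 0.161·788/0.63 = 201.38 m².
Absorption from the other surfaces = 144·0.37 + 191·0.48 + 246·0.08 = 164.64 m², so the seating must supply 36.74 m² over 47 m².
α = 36.74/47 = 0.782.

0.78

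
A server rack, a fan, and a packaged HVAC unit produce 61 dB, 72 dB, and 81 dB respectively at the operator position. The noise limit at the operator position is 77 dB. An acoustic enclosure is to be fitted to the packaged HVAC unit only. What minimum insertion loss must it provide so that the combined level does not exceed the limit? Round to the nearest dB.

Everything except the packaged HVAC unit sums to 10^(61/10) + 10^(72/10) = 1.711e+07 in linear terms, 72.33 dB.
To meet 77 dB overall, the treated packaged HVAC unit may contribute at most 10^(77/10) − 1.711e+07 = 3.301e+07, i.e. 75.19 dB.
So the packaged HVAC unit must be reduced from 81 to 75.19 dB: IL = 5.81 dB.

6 dB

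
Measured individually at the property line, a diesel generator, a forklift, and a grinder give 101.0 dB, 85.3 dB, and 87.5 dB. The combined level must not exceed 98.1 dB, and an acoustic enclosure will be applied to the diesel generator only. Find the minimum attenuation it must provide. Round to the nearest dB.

4 dB

Fixed contribution from the other sources: Σ 10^(L/10) = 10^(85.3/10) + 10^(87.5/10) = 9.012e+08 (89.55 dB).
The limit corresponds to 10^(98.1/10) = 6.457e+09; subtracting the fixed part leaves 5.555e+09 for the diesel generator, i.e. 97.45 dB.
So the diesel generator must be reduced from 101.0 to 97.45 dB: IL = 3.55 dB.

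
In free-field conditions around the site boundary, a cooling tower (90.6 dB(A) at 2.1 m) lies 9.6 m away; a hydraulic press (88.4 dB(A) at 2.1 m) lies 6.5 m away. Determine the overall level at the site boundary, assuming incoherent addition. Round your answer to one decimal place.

81.0 dB(A)

First find each source's level at the receiver (point-source: −20·log₁₀(r/r_ref)), then combine on an intensity basis.
cooling tower: 90.6 − 20·log₁₀(9.6/2.1) = 90.6 − 13.20 = 77.40 dB(A).
hydraulic press: 88.4 − 20·log₁₀(6.5/2.1) = 88.4 − 9.81 = 78.59 dB(A).
Σ 10^(L/10) = 1.272e+08 → L_total = 10·log₁₀(1.272e+08) = 81.04 dB(A).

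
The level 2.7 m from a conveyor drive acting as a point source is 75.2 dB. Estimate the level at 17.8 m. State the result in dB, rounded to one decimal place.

Point-source attenuation: ΔL = 20·log₁₀(r₂/r₁) = 20·log₁₀(17.8/2.7) = 16.381 dB.
L₂ = 75.2 − 20·log₁₀(17.8/2.7) = 75.2 − 16.381 = 58.82 dB.

58.8 dB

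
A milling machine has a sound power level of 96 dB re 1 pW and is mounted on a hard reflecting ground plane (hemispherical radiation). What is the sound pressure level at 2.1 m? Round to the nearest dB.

82 dB

L_p = L_w − 10·log₁₀(2π·r²) with r = 2.1 m.
2π·r² = 27.71 m², 10·log₁₀ of that is 14.426 dB.
L_p = 96 − 14.426 = 81.57 dB.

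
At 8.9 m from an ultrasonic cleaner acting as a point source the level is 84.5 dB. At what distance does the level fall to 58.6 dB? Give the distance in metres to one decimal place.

Point-source spreading drops the level by 20·log₁₀(r₂/r₁); inverting, r₂/r₁ = 10^(ΔL/20).
r₂ = 8.9·10^((84.5−58.6)/20) = 8.9·10^(25.9/20) = 175.55 m.

175.5 m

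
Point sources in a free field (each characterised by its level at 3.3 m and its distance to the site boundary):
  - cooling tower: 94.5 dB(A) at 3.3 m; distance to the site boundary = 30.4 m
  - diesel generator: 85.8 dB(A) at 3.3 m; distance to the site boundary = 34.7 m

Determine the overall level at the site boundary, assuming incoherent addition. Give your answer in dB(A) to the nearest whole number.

Apply inverse-square spreading to bring every level to the receiver, then sum 10^(L/10).
cooling tower: 94.5 − 20·log₁₀(30.4/3.3) = 94.5 − 19.29 = 75.21 dB(A).
diesel generator: 85.8 − 20·log₁₀(34.7/3.3) = 85.8 − 20.44 = 65.36 dB(A).
Σ 10^(L/10) = 3.665e+07 → L_total = 10·log₁₀(3.665e+07) = 75.64 dB(A).

76 dB(A)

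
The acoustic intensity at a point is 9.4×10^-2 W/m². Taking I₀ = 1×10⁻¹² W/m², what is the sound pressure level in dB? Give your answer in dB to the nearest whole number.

L = 10·log₁₀(I/I₀) = 10·log₁₀(9.4×10^-2/10⁻¹²) = 10·log₁₀(9.4×10^10).
L = 10·(0.9731 + 10) = 109.73 dB.

110 dB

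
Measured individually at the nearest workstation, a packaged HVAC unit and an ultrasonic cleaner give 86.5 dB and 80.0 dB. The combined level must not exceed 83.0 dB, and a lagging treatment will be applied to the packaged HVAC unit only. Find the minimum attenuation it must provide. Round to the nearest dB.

7 dB

Fixed contribution from the other source: Σ 10^(L/10) = 10^(80.0/10) = 1.000e+08 (80.00 dB).
To meet 83.0 dB overall, the treated packaged HVAC unit may contribute at most 10^(83.0/10) − 1.000e+08 = 9.953e+07, i.e. 79.98 dB.
So the packaged HVAC unit must be reduced from 86.5 to 79.98 dB: IL = 6.52 dB.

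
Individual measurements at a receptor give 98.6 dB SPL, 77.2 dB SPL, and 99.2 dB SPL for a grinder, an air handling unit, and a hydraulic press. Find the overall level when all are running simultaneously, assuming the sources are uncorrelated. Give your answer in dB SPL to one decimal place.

For uncorrelated sources the intensities add, so convert each level to linear form, sum, and take 10·log₁₀ of the total.
Σ 10^(L/10) = 10^(98.6/10) + 10^(77.2/10) + 10^(99.2/10) = 1.561e+10.
L_total = 10·log₁₀(1.561e+10) = 101.94 dB SPL.

101.9 dB SPL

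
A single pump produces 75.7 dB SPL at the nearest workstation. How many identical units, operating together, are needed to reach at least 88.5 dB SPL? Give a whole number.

20

The shortfall is 88.5 − 75.7 = 12.8 dB, and N units add 10·log₁₀ N, so need 10·log₁₀ N ≥ 12.8.
N ≥ 10^(12.8/10) = 19.055, so N = 20.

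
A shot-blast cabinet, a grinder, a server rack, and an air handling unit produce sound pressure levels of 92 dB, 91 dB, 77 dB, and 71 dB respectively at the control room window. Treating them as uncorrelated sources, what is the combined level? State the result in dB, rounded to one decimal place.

For uncorrelated sources the intensities add, so convert each level to linear form, sum, and take 10·log₁₀ of the total.
Σ 10^(L/10) = 10^(92/10) + 10^(91/10) + 10^(77/10) + 10^(71/10) = 2.907e+09.
L_total = 10·log₁₀(2.907e+09) = 94.63 dB.

94.6 dB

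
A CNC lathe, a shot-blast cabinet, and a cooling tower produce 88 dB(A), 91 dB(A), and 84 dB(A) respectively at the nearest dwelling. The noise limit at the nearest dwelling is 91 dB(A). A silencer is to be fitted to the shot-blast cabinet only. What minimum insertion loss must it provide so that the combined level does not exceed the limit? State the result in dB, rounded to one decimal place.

The untreated sources together contribute 10^(88/10) + 10^(84/10) = 8.821e+08, i.e. 89.46 dB(A).
To meet 91 dB(A) overall, the treated shot-blast cabinet may contribute at most 10^(91/10) − 8.821e+08 = 3.768e+08, i.e. 85.76 dB(A).
Required insertion loss = 91 − 85.76 = 5.24 dB.

5.2 dB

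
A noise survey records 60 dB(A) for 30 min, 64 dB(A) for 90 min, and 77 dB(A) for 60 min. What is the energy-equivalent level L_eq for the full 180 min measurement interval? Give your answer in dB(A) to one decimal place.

72.6 dB(A)

Weight each interval's intensity by its duration and average over T = 180 min:
Σ tᵢ·10^(Lᵢ/10) = 30·10^(60/10) + 90·10^(64/10) + 60·10^(77/10) = 3.263e+09.
L_eq = 10·log₁₀(3.263e+09/180) = 72.58 dB(A).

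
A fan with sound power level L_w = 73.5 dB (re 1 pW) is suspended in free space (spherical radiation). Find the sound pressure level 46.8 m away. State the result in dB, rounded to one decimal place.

29.1 dB

Free-field spherical radiation: L_p = L_w − 10·log₁₀(4π·r²), r = 46.8 m.
4π·r² = 2.752e+04 m², 10·log₁₀ of that is 44.397 dB.
L_p = 73.5 − 44.397 = 29.10 dB.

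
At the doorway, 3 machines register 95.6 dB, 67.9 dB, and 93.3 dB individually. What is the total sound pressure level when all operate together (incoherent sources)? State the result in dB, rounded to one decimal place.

For uncorrelated sources the intensities add, so convert each level to linear form, sum, and take 10·log₁₀ of the total.
Σ 10^(L/10) = 10^(95.6/10) + 10^(67.9/10) + 10^(93.3/10) = 5.775e+09.
L_total = 10·log₁₀(5.775e+09) = 97.62 dB.

97.6 dB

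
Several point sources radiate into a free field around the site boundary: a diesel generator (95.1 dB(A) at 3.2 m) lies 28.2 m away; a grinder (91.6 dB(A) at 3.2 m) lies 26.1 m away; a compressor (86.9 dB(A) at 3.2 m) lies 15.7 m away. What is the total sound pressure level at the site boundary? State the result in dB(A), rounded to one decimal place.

First find each source's level at the receiver (point-source: −20·log₁₀(r/r_ref)), then combine on an intensity basis.
diesel generator: 95.1 − 20·log₁₀(28.2/3.2) = 95.1 − 18.90 = 76.20 dB(A).
grinder: 91.6 − 20·log₁₀(26.1/3.2) = 91.6 − 18.23 = 73.37 dB(A).
compressor: 86.9 − 20·log₁₀(15.7/3.2) = 86.9 − 13.81 = 73.09 dB(A).
Σ 10^(L/10) = 8.374e+07 → L_total = 10·log₁₀(8.374e+07) = 79.23 dB(A).

79.2 dB(A)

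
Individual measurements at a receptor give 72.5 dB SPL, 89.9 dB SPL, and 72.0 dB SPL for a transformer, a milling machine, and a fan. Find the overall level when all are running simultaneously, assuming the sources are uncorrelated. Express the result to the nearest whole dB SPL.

90 dB SPL

Incoherent sources combine by intensity addition: L_total = 10·log₁₀(Σ 10^(L_i/10)).
Σ 10^(L/10) = 10^(72.5/10) + 10^(89.9/10) + 10^(72.0/10) = 1.011e+09.
L_total = 10·log₁₀(1.011e+09) = 90.05 dB SPL.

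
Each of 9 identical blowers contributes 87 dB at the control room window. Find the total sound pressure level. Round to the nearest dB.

97 dB

N identical incoherent sources raise the level by 10·log₁₀ N.
L_total = 87 + 10·log₁₀(9) = 87 + 9.542 = 96.54 dB.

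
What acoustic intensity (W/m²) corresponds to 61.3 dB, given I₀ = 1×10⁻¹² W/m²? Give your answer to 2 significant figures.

1.3e-06 W/m²

I/I₀ = 10^(61.3/10) = 1.349e+06, so I = 1.349e+06 × 10⁻¹² W/m².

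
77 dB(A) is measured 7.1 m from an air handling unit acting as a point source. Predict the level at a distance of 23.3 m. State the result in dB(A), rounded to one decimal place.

66.7 dB(A)

For a point source, L₂ = L₁ − 20·log₁₀(r₂/r₁).
L₂ = 77 − 20·log₁₀(23.3/7.1) = 77 − 10.322 = 66.68 dB(A).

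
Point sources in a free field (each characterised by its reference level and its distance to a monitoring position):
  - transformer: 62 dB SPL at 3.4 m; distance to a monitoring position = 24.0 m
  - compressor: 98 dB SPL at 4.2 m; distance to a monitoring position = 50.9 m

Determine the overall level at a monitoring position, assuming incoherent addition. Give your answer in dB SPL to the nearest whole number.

76 dB SPL

Propagate each source to the receiver with L = L_ref − 20·log₁₀(r/r_ref), then add intensities.
transformer: 62 − 20·log₁₀(24.0/3.4) = 62 − 16.97 = 45.03 dB SPL.
compressor: 98 − 20·log₁₀(50.9/4.2) = 98 − 21.67 = 76.33 dB SPL.
Σ 10^(L/10) = 4.299e+07 → L_total = 10·log₁₀(4.299e+07) = 76.33 dB SPL.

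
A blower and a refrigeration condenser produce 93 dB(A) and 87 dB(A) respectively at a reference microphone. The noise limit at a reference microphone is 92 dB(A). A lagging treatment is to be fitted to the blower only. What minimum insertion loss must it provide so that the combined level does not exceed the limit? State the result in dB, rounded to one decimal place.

2.7 dB

Fixed contribution from the other source: Σ 10^(L/10) = 10^(87/10) = 5.012e+08 (87.00 dB(A)).
To meet 92 dB(A) overall, the treated blower may contribute at most 10^(92/10) − 5.012e+08 = 1.084e+09, i.e. 90.35 dB(A).
So the blower must be reduced from 93 to 90.35 dB(A): IL = 2.65 dB.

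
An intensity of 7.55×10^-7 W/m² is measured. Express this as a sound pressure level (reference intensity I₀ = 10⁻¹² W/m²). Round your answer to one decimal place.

I/I₀ = 7.55×10^-7/10⁻¹² = 7.55×10^5, and L = 10·log₁₀(I/I₀).
L = 10·(0.8779 + 5) = 58.78 dB.

58.8 dB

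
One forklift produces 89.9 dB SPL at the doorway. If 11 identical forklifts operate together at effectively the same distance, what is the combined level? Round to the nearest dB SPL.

L_total = L₁ + 10·log₁₀ N for N identical incoherent sources.
L_total = 89.9 + 10·log₁₀(11) = 89.9 + 10.414 = 100.31 dB SPL.

100 dB SPL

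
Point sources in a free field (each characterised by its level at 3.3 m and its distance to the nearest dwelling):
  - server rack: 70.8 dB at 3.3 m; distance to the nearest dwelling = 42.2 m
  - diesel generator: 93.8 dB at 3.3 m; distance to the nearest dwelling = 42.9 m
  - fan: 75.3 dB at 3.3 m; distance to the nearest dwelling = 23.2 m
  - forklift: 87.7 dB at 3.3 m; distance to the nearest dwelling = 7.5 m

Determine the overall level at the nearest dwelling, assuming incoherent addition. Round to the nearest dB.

81 dB

Propagate each source to the receiver with L = L_ref − 20·log₁₀(r/r_ref), then add intensities.
server rack: 70.8 − 20·log₁₀(42.2/3.3) = 70.8 − 22.14 = 48.66 dB.
diesel generator: 93.8 − 20·log₁₀(42.9/3.3) = 93.8 − 22.28 = 71.52 dB.
fan: 75.3 − 20·log₁₀(23.2/3.3) = 75.3 − 16.94 = 58.36 dB.
forklift: 87.7 − 20·log₁₀(7.5/3.3) = 87.7 − 7.13 = 80.57 dB.
Σ 10^(L/10) = 1.290e+08 → L_total = 10·log₁₀(1.290e+08) = 81.10 dB.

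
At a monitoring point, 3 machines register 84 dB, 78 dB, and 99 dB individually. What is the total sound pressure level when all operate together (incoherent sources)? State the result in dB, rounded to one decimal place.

99.2 dB

Incoherent sources combine by intensity addition: L_total = 10·log₁₀(Σ 10^(L_i/10)).
Σ 10^(L/10) = 10^(84/10) + 10^(78/10) + 10^(99/10) = 8.258e+09.
L_total = 10·log₁₀(8.258e+09) = 99.17 dB.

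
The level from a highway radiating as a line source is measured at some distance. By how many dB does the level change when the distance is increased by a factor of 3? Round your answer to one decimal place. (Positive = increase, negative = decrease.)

A line source loses 3 dB per doubling of distance; generally ΔL = −10·log₁₀(r₂/r₁).
ΔL = −10·log₁₀(3) = -4.77 dB.

-4.8 dB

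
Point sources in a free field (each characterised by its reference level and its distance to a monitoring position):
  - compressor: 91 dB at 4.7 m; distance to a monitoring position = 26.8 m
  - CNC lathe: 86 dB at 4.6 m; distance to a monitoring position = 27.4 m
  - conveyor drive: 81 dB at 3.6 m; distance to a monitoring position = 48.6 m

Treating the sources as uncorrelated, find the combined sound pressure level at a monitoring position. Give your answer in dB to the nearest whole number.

77 dB

Apply inverse-square spreading to bring every level to the receiver, then sum 10^(L/10).
compressor: 91 − 20·log₁₀(26.8/4.7) = 91 − 15.12 = 75.88 dB.
CNC lathe: 86 − 20·log₁₀(27.4/4.6) = 86 − 15.50 = 70.50 dB.
conveyor drive: 81 − 20·log₁₀(48.6/3.6) = 81 − 22.61 = 58.39 dB.
Σ 10^(L/10) = 5.063e+07 → L_total = 10·log₁₀(5.063e+07) = 77.04 dB.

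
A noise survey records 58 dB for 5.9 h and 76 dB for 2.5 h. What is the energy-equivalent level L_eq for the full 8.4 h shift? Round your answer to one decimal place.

70.9 dB

The energy average is taken in the linear domain: L_eq = 10·log₁₀[(Σ tᵢ·10^(Lᵢ/10))/T], T = 8.4 h.
Σ tᵢ·10^(Lᵢ/10) = 5.9·10^(58/10) + 2.5·10^(76/10) = 1.032e+08.
L_eq = 10·log₁₀(1.032e+08/8.4) = 70.90 dB.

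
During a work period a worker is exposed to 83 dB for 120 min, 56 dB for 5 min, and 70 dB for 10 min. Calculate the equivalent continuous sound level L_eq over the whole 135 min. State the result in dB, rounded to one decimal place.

Weight each interval's intensity by its duration and average over T = 135 min:
Σ tᵢ·10^(Lᵢ/10) = 120·10^(83/10) + 5·10^(56/10) + 10·10^(70/10) = 2.405e+10.
L_eq = 10·log₁₀(2.405e+10/135) = 82.51 dB.

82.5 dB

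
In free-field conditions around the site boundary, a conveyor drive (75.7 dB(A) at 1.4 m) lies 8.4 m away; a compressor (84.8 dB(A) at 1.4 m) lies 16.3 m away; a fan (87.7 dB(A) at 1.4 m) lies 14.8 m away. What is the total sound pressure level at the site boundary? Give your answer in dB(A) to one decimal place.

69.3 dB(A)

First find each source's level at the receiver (point-source: −20·log₁₀(r/r_ref)), then combine on an intensity basis.
conveyor drive: 75.7 − 20·log₁₀(8.4/1.4) = 75.7 − 15.56 = 60.14 dB(A).
compressor: 84.8 − 20·log₁₀(16.3/1.4) = 84.8 − 21.32 = 63.48 dB(A).
fan: 87.7 − 20·log₁₀(14.8/1.4) = 87.7 − 20.48 = 67.22 dB(A).
Σ 10^(L/10) = 8.529e+06 → L_total = 10·log₁₀(8.529e+06) = 69.31 dB(A).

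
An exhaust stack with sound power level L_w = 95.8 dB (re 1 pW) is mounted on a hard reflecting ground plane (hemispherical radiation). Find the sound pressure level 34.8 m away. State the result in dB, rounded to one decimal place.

Free-field hemispherical radiation: L_p = L_w − 10·log₁₀(2π·r²), r = 34.8 m.
2π·r² = 7609 m², 10·log₁₀ of that is 38.813 dB.
L_p = 95.8 − 38.813 = 56.99 dB.

57.0 dB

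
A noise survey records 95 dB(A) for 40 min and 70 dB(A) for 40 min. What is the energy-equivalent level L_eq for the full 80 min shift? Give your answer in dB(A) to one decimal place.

L_eq = 10·log₁₀[(1/T)·Σ tᵢ·10^(Lᵢ/10)] with T = 80 min.
Σ tᵢ·10^(Lᵢ/10) = 40·10^(95/10) + 40·10^(70/10) = 1.269e+11.
L_eq = 10·log₁₀(1.269e+11/80) = 92.00 dB(A).

92.0 dB(A)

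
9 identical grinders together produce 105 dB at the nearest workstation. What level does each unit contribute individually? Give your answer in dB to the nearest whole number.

95 dB

Dividing the total intensity by 9 lowers the level by 10·log₁₀ 9 = 9.542 dB: L₁ = 105 − 9.542.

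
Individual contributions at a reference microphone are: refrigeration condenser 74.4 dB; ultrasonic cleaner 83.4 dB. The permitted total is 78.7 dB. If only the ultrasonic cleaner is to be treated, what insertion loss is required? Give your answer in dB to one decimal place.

The untreated sources together contribute 10^(74.4/10) = 2.754e+07, i.e. 74.40 dB.
To meet 78.7 dB overall, the treated ultrasonic cleaner may contribute at most 10^(78.7/10) − 2.754e+07 = 4.659e+07, i.e. 76.68 dB.
So the ultrasonic cleaner must be reduced from 83.4 to 76.68 dB: IL = 6.72 dB.

6.7 dB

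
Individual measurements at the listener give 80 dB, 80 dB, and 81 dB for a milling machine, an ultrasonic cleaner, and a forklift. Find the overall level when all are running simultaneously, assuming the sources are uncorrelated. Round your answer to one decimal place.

85.1 dB

Incoherent sources combine by intensity addition: L_total = 10·log₁₀(Σ 10^(L_i/10)).
Σ 10^(L/10) = 10^(80/10) + 10^(80/10) + 10^(81/10) = 3.259e+08.
L_total = 10·log₁₀(3.259e+08) = 85.13 dB.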